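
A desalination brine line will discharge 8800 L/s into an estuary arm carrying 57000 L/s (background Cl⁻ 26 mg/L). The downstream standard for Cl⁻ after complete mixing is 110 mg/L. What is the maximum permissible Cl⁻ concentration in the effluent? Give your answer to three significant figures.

654 mg/L

At the limit, (Qr·Cr + Qe·Cₑ)/(Qr + Qe) = 110:
Cₑ = (65800·110 − 57000·26.00) / 8800 = 654.1 mg/L.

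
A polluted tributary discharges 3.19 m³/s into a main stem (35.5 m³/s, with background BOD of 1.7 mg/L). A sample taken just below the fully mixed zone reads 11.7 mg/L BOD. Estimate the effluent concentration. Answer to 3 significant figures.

Mass balance: 35.50·1.700 + 3.190·Cₑ = 38.69·11.70
→ Cₑ = (38.69·11.70 − 35.50·1.700) / 3.190 = 123.0 mg/L.

123 mg/L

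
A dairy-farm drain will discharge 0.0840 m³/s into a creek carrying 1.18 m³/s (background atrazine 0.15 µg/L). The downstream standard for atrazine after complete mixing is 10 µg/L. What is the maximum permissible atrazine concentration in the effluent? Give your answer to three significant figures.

148 µg/L

At the limit, (Qr·Cr + Qe·Cₑ)/(Qr + Qe) = 10:
Cₑ = (1.264·10 − 1.180·0.1500) / 0.08400 = 148.4 µg/L.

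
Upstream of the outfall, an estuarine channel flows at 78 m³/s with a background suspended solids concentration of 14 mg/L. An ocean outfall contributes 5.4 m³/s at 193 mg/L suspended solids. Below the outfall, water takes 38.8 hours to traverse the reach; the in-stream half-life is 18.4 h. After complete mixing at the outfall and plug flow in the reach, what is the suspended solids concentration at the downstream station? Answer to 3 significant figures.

5.93 mg/L

Conservation of mass: C = (78.00·14.00 + 5.400·193.0) / 83.40 = 2134/83.40 = 25.59 mg/L.
Half-life 18.4 h → k = ln 2 / 18.4 = 0.03767 h⁻¹ = 0.9041 d⁻¹.
Decay over the reach: 25.59·exp(−kt) = 25.59·0.2319 = 5.933 mg/L.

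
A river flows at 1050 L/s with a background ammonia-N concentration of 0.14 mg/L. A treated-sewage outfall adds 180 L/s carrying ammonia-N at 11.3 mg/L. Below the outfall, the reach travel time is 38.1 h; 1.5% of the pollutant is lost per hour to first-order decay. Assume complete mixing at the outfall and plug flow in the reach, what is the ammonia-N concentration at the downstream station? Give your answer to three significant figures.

Flow-weighted average: C = (1050·0.1400 + 180.0·11.30) / 1230 = 2181/1230 = 1.773 mg/L.
1.5%/h lost → k = −ln(1 − 0.015) = 0.01511 h⁻¹.
Applying C = C₀e^(−kt): 1.773 × 0.5622 = 0.9969 mg/L.

0.997 mg/L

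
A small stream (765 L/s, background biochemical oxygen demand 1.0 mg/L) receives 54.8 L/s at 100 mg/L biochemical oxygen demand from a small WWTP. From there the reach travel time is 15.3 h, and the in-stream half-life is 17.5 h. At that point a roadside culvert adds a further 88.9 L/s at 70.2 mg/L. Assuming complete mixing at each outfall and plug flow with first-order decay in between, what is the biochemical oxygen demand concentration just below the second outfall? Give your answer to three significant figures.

10.6 mg/L

After mixing, C = (765.0·1.000 + 54.80·100.0) / 819.8 = 6245/819.8 = 7.618 mg/L; combined flow 819.8 L/s.
Half-life 17.5 h → k = ln 2 / 17.5 = 0.03961 h⁻¹ = 0.9506 d⁻¹.
Decay over the reach: 7.618·exp(−kt) = 7.618·0.5455 = 4.156 mg/L.
At the second outfall, C = (819.8·4.156 + 88.90·70.20) / (819.8 + 88.90) = 10.62 mg/L.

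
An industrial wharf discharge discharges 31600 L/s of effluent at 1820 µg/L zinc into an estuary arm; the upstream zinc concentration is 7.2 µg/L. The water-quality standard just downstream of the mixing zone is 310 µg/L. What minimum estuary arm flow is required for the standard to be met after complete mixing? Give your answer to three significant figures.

158000 L/s

Set C_mix = 310: (Q·7.200 + 31600·1820) / (Q + 31600) = 310
→ Q = 31600·(1820 − 310)/(310 − 7.200) = 157600 L/s.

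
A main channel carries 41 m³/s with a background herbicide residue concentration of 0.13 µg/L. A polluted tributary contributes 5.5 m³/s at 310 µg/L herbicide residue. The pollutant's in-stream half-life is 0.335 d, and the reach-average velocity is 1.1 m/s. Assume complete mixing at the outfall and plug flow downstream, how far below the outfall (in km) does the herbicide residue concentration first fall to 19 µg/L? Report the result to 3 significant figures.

30.3 km

Conservation of mass: C = (41.00·0.1300 + 5.500·310.0) / 46.50 = 1710/46.50 = 36.78 µg/L.
Half-life 0.335 d → k = ln 2 / 0.335 = 2.069 d⁻¹.
Set 36.78·exp(−k·t) = 19 → t = ln(36.78/19)/k = 27580 s = 7.662 h.
Distance = v·t = 1.1·27580 = 30340 m = 30.34 km.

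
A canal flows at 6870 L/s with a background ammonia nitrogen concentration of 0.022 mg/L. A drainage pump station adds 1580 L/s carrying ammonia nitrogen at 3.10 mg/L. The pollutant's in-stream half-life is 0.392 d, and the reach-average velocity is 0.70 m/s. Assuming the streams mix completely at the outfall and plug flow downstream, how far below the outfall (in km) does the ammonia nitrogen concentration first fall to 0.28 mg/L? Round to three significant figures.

25.9 km

Mass balance: C = (6870·0.02200 + 1580·3.100) / 8450 = 5049/8450 = 0.5975 mg/L.
Half-life 0.392 d → k = ln 2 / 0.392 = 1.768 d⁻¹.
Set 0.5975·exp(−k·t) = 0.28 → t = ln(0.5975/0.28)/k = 37040 s = 10.29 h.
Distance = v·t = 0.70·37040 = 25930 m = 25.93 km.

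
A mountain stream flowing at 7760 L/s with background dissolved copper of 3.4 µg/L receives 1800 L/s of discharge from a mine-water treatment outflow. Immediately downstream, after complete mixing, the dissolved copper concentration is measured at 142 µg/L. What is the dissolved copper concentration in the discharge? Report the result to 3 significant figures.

740 µg/L

Mass balance: 7760·3.400 + 1800·Cₑ = 9560·142.0
→ Cₑ = (9560·142.0 − 7760·3.400) / 1800 = 739.5 µg/L.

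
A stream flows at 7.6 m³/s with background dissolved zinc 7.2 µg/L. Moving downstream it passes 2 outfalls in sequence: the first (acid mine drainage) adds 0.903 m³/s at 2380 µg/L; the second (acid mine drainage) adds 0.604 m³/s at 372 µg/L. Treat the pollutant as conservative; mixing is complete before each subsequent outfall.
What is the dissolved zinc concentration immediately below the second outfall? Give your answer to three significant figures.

267 µg/L

Below outfall 1: Q → 8.503 m³/s, C = (7.600·7.200 + 0.9030·2380)/8.503 = 259.2 µg/L.
Below outfall 2: Q → 9.107 m³/s, C = (8.503·259.2 + 0.6040·372.0)/9.107 = 266.7 µg/L.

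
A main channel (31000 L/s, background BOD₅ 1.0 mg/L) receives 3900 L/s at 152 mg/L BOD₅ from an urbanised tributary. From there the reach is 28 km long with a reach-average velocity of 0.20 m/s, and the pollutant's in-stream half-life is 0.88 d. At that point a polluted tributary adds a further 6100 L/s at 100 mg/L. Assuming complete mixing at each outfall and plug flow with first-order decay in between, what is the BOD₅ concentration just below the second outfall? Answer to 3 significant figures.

19.1 mg/L

Mixed concentration C = ΣQC/ΣQ = (31000·1.000 + 3900·152.0) / 34900 = 623800/34900 = 17.87 mg/L; combined flow 34900 L/s.
Travel time t = 28·1000 / 0.20 = 140000 s = 38.89 h.
Half-life 0.88 d → k = ln 2 / 0.88 = 0.7877 d⁻¹.
First-order decay: C = 17.87·exp(−k·t) = 17.87·0.2791 = 4.988 mg/L.
Second outfall: C = (34900·4.988 + 6100·100.0)/41000 = 19.12 mg/L.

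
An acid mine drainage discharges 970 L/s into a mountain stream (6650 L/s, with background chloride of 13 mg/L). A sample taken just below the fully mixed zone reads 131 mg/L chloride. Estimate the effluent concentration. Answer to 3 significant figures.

Mass balance: 6650·13.00 + 970.0·Cₑ = 7620·131.0
→ Cₑ = (7620·131.0 − 6650·13.00) / 970.0 = 940.0 mg/L.

940 mg/L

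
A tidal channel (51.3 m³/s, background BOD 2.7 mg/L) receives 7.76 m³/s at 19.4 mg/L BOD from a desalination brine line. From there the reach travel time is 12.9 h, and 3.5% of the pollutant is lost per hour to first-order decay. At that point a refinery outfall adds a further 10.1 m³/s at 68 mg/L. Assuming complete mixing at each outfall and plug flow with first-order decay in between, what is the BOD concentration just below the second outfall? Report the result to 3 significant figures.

Flow-weighted average: C = (51.30·2.700 + 7.760·19.40) / 59.06 = 289.1/59.06 = 4.894 mg/L; combined flow 59.06 m³/s.
3.5%/h lost → k = −ln(1 − 0.035) = 0.03563 h⁻¹.
After decay, C = 4.894 × e^(−kt) = 4.894 × 0.6315 = 3.091 mg/L.
Second outfall: C = (59.06·3.091 + 10.10·68.00)/69.16 = 12.57 mg/L.

12.6 mg/L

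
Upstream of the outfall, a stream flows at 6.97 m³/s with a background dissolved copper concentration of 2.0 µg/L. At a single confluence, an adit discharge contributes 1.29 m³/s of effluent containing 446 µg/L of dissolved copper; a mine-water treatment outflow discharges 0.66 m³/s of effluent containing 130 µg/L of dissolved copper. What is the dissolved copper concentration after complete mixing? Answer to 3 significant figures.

After mixing, C = (6.970·2.000 + 1.290·446.0 + 0.6600·130.0) / 8.920 = 675.1/8.920 = 75.68 µg/L.

75.7 µg/L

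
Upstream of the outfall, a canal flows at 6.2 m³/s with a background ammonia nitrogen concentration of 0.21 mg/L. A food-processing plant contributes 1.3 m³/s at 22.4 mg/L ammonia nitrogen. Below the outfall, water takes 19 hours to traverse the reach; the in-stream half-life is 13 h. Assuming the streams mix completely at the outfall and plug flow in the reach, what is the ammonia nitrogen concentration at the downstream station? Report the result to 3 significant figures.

Mixed concentration C = ΣQC/ΣQ = (6.200·0.2100 + 1.300·22.40) / 7.500 = 30.42/7.500 = 4.056 mg/L.
Half-life 13 h → k = ln 2 / 13 = 0.05332 h⁻¹ = 1.280 d⁻¹.
First-order decay: C = 4.056·exp(−k·t) = 4.056·0.3631 = 1.473 mg/L.

1.47 mg/L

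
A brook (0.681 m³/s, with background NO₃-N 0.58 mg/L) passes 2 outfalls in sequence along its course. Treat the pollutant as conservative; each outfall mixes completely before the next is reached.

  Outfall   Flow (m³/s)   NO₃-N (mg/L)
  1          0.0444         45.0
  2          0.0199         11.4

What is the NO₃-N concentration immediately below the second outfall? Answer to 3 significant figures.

Below outfall 1: Q → 0.7254 m³/s, C = (0.6810·0.5800 + 0.04440·45.00)/0.7254 = 3.299 mg/L.
Below outfall 2: Q → 0.7453 m³/s, C = (0.7254·3.299 + 0.01990·11.40)/0.7453 = 3.515 mg/L.

3.52 mg/L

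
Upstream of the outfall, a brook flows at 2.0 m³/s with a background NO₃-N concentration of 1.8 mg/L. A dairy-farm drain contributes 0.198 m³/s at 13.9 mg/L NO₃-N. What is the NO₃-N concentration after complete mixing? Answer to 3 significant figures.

Flow-weighted average: C = (2.000·1.800 + 0.1980·13.90) / 2.198 = 6.352/2.198 = 2.890 mg/L.

2.89 mg/L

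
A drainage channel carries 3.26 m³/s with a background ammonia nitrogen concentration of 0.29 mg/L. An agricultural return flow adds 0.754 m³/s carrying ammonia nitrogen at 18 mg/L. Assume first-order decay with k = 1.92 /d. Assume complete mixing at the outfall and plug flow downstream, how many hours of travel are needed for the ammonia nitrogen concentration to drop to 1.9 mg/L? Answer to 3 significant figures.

8.05 h

Mixed concentration C = ΣQC/ΣQ = (3.260·0.2900 + 0.7540·18.00) / 4.014 = 14.52/4.014 = 3.617 mg/L.
3.617·exp(−k·t) = 1.9 → t = ln(3.617/1.9)/k = 28970 s = 8.046 h.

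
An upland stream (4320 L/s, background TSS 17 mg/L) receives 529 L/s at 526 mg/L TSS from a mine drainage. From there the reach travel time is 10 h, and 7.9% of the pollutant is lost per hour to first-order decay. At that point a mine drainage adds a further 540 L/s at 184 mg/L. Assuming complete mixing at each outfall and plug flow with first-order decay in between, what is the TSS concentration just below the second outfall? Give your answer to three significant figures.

After mixing, C = (4320·17.00 + 529.0·526.0) / 4849 = 351700/4849 = 72.53 mg/L; combined flow 4849 L/s.
7.9%/h lost → k = −ln(1 − 0.079) = 0.08230 h⁻¹.
Decay over the reach: 72.53·exp(−kt) = 72.53·0.4391 = 31.85 mg/L.
At the second outfall, C = (4849·31.85 + 540.0·184.0) / (4849 + 540.0) = 47.10 mg/L.

47.1 mg/L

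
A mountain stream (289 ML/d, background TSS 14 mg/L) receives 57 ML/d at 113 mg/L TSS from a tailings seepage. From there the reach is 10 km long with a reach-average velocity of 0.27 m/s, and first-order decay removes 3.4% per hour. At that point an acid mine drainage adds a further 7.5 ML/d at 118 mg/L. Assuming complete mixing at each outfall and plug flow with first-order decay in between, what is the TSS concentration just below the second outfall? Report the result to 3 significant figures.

23.3 mg/L

Flow-weighted average: C = (289.0·14.00 + 57.00·113.0) / 346.0 = 10490/346.0 = 30.31 mg/L; combined flow 346.0 ML/d.
Travel time t = 10·1000 / 0.27 = 37040 s = 10.29 h.
3.4%/h lost → k = −ln(1 − 0.034) = 0.03459 h⁻¹.
Applying C = C₀e^(−kt): 30.31 × 0.7006 = 21.23 mg/L.
At the second outfall, C = (346.0·21.23 + 7.500·118.0) / (346.0 + 7.500) = 23.29 mg/L.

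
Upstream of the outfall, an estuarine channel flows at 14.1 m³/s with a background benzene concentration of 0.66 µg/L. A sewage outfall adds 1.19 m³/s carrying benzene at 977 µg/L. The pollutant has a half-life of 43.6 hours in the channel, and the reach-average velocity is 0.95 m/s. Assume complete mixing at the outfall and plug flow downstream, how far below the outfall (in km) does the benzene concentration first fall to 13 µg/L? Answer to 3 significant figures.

382 km

Flow-weighted average: C = (14.10·0.6600 + 1.190·977.0) / 15.29 = 1172/15.29 = 76.65 µg/L.
Half-life 43.6 h → k = ln 2 / 43.6 = 0.01590 h⁻¹ = 0.3815 d⁻¹.
Set 76.65·exp(−k·t) = 13 → t = ln(76.65/13)/k = 401800 s = 111.6 h.
Distance = v·t = 0.95·401800 = 381700 m = 381.7 km.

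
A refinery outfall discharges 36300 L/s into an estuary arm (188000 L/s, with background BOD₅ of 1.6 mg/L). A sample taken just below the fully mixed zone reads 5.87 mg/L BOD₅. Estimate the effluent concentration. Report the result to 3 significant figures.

28.0 mg/L

Mass balance: 188000·1.600 + 36300·Cₑ = 224300·5.870
→ Cₑ = (224300·5.870 − 188000·1.600) / 36300 = 27.98 mg/L.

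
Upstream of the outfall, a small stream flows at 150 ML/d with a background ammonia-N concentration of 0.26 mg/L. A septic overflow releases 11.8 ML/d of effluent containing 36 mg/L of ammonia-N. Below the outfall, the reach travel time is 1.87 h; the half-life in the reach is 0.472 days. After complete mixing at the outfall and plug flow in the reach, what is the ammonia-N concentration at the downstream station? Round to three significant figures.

2.56 mg/L

Mass balance: C = (150.0·0.2600 + 11.80·36.00) / 161.8 = 463.8/161.8 = 2.867 mg/L.
Half-life 0.472 d → k = ln 2 / 0.472 = 1.469 d⁻¹.
After decay, C = 2.867 × e^(−kt) = 2.867 × 0.8919 = 2.557 mg/L.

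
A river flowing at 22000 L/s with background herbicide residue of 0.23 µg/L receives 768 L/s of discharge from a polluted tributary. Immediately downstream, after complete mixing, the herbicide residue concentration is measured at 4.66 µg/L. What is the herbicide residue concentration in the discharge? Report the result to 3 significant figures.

132 µg/L

Mass balance: 22000·0.2300 + 768.0·Cₑ = 22770·4.660
→ Cₑ = (22770·4.660 − 22000·0.2300) / 768.0 = 131.6 µg/L.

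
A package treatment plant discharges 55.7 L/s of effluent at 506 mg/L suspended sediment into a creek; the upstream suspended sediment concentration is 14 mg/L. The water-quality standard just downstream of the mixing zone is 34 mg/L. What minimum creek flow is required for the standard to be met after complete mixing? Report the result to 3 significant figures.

Set C_mix = 34: (Q·14.00 + 55.70·506.0) / (Q + 55.70) = 34
→ Q = 55.70·(506.0 − 34)/(34 − 14.00) = 1315 L/s.

1310 L/s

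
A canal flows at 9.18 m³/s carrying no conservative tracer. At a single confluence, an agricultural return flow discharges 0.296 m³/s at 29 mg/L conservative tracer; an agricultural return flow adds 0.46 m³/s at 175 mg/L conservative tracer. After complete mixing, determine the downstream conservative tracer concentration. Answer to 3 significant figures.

Mass balance: C = (9.180·0 + 0.2960·29.00 + 0.4600·175.0) / 9.936 = 89.08/9.936 = 8.966 mg/L.

8.97 mg/L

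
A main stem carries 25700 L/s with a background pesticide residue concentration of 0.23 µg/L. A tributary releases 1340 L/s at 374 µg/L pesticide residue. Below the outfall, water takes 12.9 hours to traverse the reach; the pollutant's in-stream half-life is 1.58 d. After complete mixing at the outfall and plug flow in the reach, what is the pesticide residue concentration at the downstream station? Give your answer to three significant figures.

14.8 µg/L

Mixed concentration C = ΣQC/ΣQ = (25700·0.2300 + 1340·374.0) / 27040 = 507100/27040 = 18.75 µg/L.
Half-life 1.58 d → k = ln 2 / 1.58 = 0.4387 d⁻¹.
Applying C = C₀e^(−kt): 18.75 × 0.7899 = 14.81 µg/L.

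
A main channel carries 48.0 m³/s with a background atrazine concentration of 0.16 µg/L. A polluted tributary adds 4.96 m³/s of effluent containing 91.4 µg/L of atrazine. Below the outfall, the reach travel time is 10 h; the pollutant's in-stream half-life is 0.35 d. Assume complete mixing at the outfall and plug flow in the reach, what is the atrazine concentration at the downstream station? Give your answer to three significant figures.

3.81 µg/L

Conservation of mass: C = (48.00·0.1600 + 4.960·91.40) / 52.96 = 461.0/52.96 = 8.705 µg/L.
Half-life 0.35 d → k = ln 2 / 0.35 = 1.980 d⁻¹.
Decay over the reach: 8.705·exp(−kt) = 8.705·0.4382 = 3.814 µg/L.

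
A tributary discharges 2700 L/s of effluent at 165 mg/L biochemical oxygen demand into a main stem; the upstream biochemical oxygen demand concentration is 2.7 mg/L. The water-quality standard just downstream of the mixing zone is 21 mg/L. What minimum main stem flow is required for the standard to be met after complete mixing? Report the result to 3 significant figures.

Set C_mix = 21: (Q·2.700 + 2700·165.0) / (Q + 2700) = 21
→ Q = 2700·(165.0 − 21)/(21 − 2.700) = 21250 L/s.

21200 L/s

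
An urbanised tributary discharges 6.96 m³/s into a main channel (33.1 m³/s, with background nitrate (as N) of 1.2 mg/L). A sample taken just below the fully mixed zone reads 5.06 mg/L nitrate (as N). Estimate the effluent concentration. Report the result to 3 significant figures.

Mass balance: 33.10·1.200 + 6.960·Cₑ = 40.06·5.060
→ Cₑ = (40.06·5.060 − 33.10·1.200) / 6.960 = 23.42 mg/L.

23.4 mg/L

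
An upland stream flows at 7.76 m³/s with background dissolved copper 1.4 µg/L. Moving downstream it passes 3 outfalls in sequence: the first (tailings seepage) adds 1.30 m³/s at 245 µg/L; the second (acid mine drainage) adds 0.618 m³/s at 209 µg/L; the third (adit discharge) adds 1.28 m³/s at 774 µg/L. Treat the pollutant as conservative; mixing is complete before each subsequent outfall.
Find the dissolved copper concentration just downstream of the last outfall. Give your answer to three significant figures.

132 µg/L

After outfall 1: Q = 7.760 + 1.300 = 9.060 m³/s; C = (7.760·1.400 + 1.300·245.0)/9.060 = 36.35 µg/L.
After outfall 2: Q = 9.060 + 0.6180 = 9.678 m³/s; C = (9.060·36.35 + 0.6180·209.0)/9.678 = 47.38 µg/L.
After outfall 3: Q = 9.678 + 1.280 = 10.96 m³/s; C = (9.678·47.38 + 1.280·774.0)/10.96 = 132.3 µg/L.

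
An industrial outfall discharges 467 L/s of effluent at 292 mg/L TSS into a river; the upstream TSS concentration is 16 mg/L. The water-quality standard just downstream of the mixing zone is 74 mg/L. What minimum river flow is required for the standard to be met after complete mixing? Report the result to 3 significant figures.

Set C_mix = 74: (Q·16.00 + 467.0·292.0) / (Q + 467.0) = 74
→ Q = 467.0·(292.0 − 74)/(74 − 16.00) = 1755 L/s.

1760 L/s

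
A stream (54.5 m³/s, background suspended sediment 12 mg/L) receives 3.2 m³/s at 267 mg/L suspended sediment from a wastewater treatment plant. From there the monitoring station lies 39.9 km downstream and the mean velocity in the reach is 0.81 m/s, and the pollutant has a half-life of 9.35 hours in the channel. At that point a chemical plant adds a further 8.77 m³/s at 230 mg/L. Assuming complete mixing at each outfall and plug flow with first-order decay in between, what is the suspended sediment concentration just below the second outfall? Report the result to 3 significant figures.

After mixing, C = (54.50·12.00 + 3.200·267.0) / 57.70 = 1508/57.70 = 26.14 mg/L; combined flow 57.70 m³/s.
Travel time t = 39.9·1000 / 0.81 = 49260 s = 13.68 h.
Half-life 9.35 h → k = ln 2 / 9.35 = 0.07413 h⁻¹ = 1.779 d⁻¹.
After decay, C = 26.14 × e^(−kt) = 26.14 × 0.3626 = 9.480 mg/L.
At the second outfall, C = (57.70·9.480 + 8.770·230.0) / (57.70 + 8.770) = 38.58 mg/L.

38.6 mg/L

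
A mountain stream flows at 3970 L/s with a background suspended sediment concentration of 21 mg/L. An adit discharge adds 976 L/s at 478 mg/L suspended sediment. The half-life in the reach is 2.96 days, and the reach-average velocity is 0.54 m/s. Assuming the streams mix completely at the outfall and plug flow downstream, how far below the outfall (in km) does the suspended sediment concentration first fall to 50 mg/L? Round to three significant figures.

159 km

Conservation of mass: C = (3970·21.00 + 976.0·478.0) / 4946 = 549900/4946 = 111.2 mg/L.
Half-life 2.96 d → k = ln 2 / 2.96 = 0.2342 d⁻¹.
Set 111.2·exp(−k·t) = 50 → t = ln(111.2/50)/k = 294800 s = 81.90 h.
Distance = v·t = 0.54·294800 = 159200 m = 159.2 km.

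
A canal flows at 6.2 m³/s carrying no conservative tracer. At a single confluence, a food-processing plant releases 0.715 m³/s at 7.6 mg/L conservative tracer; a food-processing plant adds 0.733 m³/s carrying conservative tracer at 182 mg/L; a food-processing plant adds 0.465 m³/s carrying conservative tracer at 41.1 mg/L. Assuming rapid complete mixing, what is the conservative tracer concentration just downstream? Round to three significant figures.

19.5 mg/L

Flow-weighted average: C = (6.200·0 + 0.7150·7.600 + 0.7330·182.0 + 0.4650·41.10) / 8.113 = 158.0/8.113 = 19.47 mg/L.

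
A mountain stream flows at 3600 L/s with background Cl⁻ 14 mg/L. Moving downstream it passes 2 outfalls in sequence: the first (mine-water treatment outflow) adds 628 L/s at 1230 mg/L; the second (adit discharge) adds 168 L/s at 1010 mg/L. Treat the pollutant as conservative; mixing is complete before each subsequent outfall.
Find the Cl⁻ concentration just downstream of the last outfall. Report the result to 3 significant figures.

226 mg/L

Outfall 1: combined Q = 4228 L/s; C = (3600·14.00 + 628.0·1230)/4228 = 194.6 mg/L.
Outfall 2: combined Q = 4396 L/s; C = (4228·194.6 + 168.0·1010)/4396 = 225.8 mg/L.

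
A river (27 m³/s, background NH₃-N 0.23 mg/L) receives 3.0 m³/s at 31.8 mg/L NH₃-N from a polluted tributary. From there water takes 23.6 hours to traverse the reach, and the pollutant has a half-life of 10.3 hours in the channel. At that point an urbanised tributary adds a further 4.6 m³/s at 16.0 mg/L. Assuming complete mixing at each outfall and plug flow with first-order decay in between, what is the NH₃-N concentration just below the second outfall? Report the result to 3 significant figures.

2.73 mg/L

Flow-weighted average: C = (27.00·0.2300 + 3.000·31.80) / 30.00 = 101.6/30.00 = 3.387 mg/L; combined flow 30.00 m³/s.
Half-life 10.3 h → k = ln 2 / 10.3 = 0.06730 h⁻¹ = 1.615 d⁻¹.
First-order decay: C = 3.387·exp(−k·t) = 3.387·0.2043 = 0.6920 mg/L.
Second outfall: C = (30.00·0.6920 + 4.600·16.00)/34.60 = 2.727 mg/L.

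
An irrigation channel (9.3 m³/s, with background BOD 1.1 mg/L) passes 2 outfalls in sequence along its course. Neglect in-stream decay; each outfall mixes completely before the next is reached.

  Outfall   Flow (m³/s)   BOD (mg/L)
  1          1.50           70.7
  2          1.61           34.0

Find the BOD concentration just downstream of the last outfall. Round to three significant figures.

13.8 mg/L

Outfall 1: combined Q = 10.80 m³/s; C = (9.300·1.100 + 1.500·70.70)/10.80 = 10.77 mg/L.
Outfall 2: combined Q = 12.41 m³/s; C = (10.80·10.77 + 1.610·34.00)/12.41 = 13.78 mg/L.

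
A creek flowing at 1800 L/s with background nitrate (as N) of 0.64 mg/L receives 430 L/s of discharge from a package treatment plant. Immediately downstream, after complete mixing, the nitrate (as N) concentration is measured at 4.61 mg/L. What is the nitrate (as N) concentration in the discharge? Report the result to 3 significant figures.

21.2 mg/L

Mass balance: 1800·0.6400 + 430.0·Cₑ = 2230·4.610
→ Cₑ = (2230·4.610 − 1800·0.6400) / 430.0 = 21.23 mg/L.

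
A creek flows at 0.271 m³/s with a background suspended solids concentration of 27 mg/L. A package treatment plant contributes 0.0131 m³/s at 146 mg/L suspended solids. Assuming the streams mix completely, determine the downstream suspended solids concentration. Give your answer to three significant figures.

Mixed concentration C = ΣQC/ΣQ = (0.2710·27.00 + 0.01310·146.0) / 0.2841 = 9.230/0.2841 = 32.49 mg/L.

32.5 mg/L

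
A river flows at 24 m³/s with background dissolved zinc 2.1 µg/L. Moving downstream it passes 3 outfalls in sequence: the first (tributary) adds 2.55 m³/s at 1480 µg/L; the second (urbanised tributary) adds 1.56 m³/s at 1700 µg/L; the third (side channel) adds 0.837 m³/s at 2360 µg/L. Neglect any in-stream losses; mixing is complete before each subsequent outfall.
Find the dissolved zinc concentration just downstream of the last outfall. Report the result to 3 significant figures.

292 µg/L

Outfall 1: combined Q = 26.55 m³/s; C = (24.00·2.100 + 2.550·1480)/26.55 = 144.0 µg/L.
Outfall 2: combined Q = 28.11 m³/s; C = (26.55·144.0 + 1.560·1700)/28.11 = 230.4 µg/L.
Outfall 3: combined Q = 28.95 m³/s; C = (28.11·230.4 + 0.8370·2360)/28.95 = 292.0 µg/L.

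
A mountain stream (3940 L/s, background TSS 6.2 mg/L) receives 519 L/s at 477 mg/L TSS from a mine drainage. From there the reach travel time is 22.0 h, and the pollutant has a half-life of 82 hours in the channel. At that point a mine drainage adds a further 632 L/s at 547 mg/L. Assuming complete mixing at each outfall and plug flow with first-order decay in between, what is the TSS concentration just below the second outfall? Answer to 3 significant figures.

112 mg/L

Conservation of mass: C = (3940·6.200 + 519.0·477.0) / 4459 = 272000/4459 = 61.00 mg/L; combined flow 4459 L/s.
Half-life 82 h → k = ln 2 / 82 = 0.008453 h⁻¹ = 0.2029 d⁻¹.
After decay, C = 61.00 × e^(−kt) = 61.00 × 0.8303 = 50.65 mg/L.
Second outfall: C = (4459·50.65 + 632.0·547.0)/5091 = 112.3 mg/L.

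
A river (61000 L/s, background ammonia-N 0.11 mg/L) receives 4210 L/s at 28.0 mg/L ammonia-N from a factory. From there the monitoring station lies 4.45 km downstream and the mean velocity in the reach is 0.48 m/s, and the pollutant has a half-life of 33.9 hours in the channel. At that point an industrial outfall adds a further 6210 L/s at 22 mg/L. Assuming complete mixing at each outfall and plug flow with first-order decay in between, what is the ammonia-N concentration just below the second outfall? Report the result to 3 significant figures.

3.57 mg/L

Flow-weighted average: C = (61000·0.1100 + 4210·28.00) / 65210 = 124600/65210 = 1.911 mg/L; combined flow 65210 L/s.
Travel time t = 4.45·1000 / 0.48 = 9271 s = 2.575 h.
Half-life 33.9 h → k = ln 2 / 33.9 = 0.02045 h⁻¹ = 0.4907 d⁻¹.
After decay, C = 1.911 × e^(−kt) = 1.911 × 0.9487 = 1.813 mg/L.
At the second outfall, C = (65210·1.813 + 6210·22.00) / (65210 + 6210) = 3.568 mg/L.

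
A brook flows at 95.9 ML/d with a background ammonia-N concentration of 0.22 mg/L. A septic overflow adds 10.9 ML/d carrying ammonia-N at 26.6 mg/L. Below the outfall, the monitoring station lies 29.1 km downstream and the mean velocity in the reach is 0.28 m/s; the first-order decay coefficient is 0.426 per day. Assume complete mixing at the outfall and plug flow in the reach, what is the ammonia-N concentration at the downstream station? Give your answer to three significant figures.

Conservation of mass: C = (95.90·0.2200 + 10.90·26.60) / 106.8 = 311.0/106.8 = 2.912 mg/L.
Travel time t = 29.1·1000 / 0.28 = 103900 s = 28.87 h.
First-order decay: C = 2.912·exp(−k·t) = 2.912·0.5990 = 1.745 mg/L.

1.74 mg/L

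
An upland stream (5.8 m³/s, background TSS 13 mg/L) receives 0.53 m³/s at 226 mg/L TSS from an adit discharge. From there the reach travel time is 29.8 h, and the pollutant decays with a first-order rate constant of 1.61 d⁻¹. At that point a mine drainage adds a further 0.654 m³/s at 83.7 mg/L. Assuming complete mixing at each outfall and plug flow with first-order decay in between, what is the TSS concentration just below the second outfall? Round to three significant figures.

Mass balance: C = (5.800·13.00 + 0.5300·226.0) / 6.330 = 195.2/6.330 = 30.83 mg/L; combined flow 6.330 m³/s.
Decay over the reach: 30.83·exp(−kt) = 30.83·0.1355 = 4.177 mg/L.
Second outfall: C = (6.330·4.177 + 0.6540·83.70)/6.984 = 11.62 mg/L.

11.6 mg/L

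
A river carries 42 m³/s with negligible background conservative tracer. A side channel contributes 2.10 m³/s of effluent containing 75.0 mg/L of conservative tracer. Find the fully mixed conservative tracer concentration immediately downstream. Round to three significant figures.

Mass balance: C = (42.00·0 + 2.100·75.00) / 44.10 = 157.5/44.10 = 3.571 mg/L.

3.57 mg/L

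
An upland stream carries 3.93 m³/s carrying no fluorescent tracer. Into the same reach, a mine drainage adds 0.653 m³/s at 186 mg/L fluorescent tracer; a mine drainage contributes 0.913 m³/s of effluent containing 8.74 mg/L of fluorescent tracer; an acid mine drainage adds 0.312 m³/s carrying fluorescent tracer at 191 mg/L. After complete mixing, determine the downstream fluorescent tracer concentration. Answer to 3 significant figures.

32.5 mg/L

Conservation of mass: C = (3.930·0 + 0.6530·186.0 + 0.9130·8.740 + 0.3120·191.0) / 5.808 = 189.0/5.808 = 32.55 mg/L.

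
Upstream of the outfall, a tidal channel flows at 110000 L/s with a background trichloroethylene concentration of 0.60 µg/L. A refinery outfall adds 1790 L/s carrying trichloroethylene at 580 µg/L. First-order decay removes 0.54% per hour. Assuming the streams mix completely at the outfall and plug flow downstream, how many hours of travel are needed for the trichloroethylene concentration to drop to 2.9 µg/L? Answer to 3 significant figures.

Flow-weighted average: C = (110000·0.6000 + 1790·580.0) / 111800 = 1104000/111800 = 9.877 µg/L.
0.54%/h lost → k = −ln(1 − 0.0054) = 0.005415 h⁻¹.
9.877·exp(−k·t) = 2.9 → t = ln(9.877/2.9)/k = 814800 s = 226.3 h.

226 h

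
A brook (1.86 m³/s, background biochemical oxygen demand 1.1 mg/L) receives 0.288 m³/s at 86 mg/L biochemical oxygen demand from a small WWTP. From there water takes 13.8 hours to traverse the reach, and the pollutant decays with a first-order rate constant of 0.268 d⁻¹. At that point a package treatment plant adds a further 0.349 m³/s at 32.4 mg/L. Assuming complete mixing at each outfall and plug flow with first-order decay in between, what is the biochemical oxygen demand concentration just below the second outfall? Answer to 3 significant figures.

Mass balance: C = (1.860·1.100 + 0.2880·86.00) / 2.148 = 26.81/2.148 = 12.48 mg/L; combined flow 2.148 m³/s.
First-order decay: C = 12.48·exp(−k·t) = 12.48·0.8572 = 10.70 mg/L.
At the second outfall, C = (2.148·10.70 + 0.3490·32.40) / (2.148 + 0.3490) = 13.73 mg/L.

13.7 mg/L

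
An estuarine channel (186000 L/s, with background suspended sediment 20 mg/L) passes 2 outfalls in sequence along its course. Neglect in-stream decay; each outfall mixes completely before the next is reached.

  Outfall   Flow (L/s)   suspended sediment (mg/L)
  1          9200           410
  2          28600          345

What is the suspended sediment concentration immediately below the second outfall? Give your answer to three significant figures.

77.6 mg/L

After outfall 1: Q = 186000 + 9200 = 195200 L/s; C = (186000·20.00 + 9200·410.0)/195200 = 38.38 mg/L.
After outfall 2: Q = 195200 + 28600 = 223800 L/s; C = (195200·38.38 + 28600·345.0)/223800 = 77.56 mg/L.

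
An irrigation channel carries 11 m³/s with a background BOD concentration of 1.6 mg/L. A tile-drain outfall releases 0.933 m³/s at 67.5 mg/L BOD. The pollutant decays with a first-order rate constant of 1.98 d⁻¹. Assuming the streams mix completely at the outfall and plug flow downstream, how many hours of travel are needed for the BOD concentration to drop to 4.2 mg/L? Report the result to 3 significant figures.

Mass balance: C = (11.00·1.600 + 0.9330·67.50) / 11.93 = 80.58/11.93 = 6.752 mg/L.
6.752·exp(−k·t) = 4.2 → t = ln(6.752/4.2)/k = 20720 s = 5.755 h.

5.76 h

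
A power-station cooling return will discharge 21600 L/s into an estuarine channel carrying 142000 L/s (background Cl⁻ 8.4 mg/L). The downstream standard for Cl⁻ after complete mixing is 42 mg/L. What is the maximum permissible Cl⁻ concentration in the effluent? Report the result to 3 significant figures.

263 mg/L

At the limit, (Qr·Cr + Qe·Cₑ)/(Qr + Qe) = 42:
Cₑ = (163600·42 − 142000·8.400) / 21600 = 262.9 mg/L.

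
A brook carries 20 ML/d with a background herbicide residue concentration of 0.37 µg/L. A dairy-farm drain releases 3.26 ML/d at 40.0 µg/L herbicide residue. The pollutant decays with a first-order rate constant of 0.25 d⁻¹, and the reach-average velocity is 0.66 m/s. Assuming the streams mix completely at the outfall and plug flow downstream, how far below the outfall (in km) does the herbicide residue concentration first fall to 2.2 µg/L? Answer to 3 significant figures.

Mass balance: C = (20.00·0.3700 + 3.260·40.00) / 23.26 = 137.8/23.26 = 5.924 µg/L.
Set 5.924·exp(−k·t) = 2.2 → t = ln(5.924/2.2)/k = 342400 s = 95.10 h.
Distance = v·t = 0.66·342400 = 226000 m = 226.0 km.

226 km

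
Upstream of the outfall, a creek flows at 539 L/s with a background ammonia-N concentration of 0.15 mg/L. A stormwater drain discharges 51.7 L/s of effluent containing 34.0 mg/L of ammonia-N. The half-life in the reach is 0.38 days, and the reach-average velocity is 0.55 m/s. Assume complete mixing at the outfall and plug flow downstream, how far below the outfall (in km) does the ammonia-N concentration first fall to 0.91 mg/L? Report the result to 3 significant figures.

32.0 km

Conservation of mass: C = (539.0·0.1500 + 51.70·34.00) / 590.7 = 1839/590.7 = 3.113 mg/L.
Half-life 0.38 d → k = ln 2 / 0.38 = 1.824 d⁻¹.
Set 3.113·exp(−k·t) = 0.91 → t = ln(3.113/0.91)/k = 58250 s = 16.18 h.
Distance = v·t = 0.55·58250 = 32040 m = 32.04 km.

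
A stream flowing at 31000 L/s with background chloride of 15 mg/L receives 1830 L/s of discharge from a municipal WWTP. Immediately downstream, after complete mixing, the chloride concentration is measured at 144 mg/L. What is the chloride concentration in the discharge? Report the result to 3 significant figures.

2330 mg/L

Mass balance: 31000·15.00 + 1830·Cₑ = 32830·144.0
→ Cₑ = (32830·144.0 − 31000·15.00) / 1830 = 2329 mg/L.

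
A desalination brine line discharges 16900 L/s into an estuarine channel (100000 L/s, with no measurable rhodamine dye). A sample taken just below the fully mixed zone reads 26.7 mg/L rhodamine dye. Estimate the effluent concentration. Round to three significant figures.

Mass balance: 100000·0 + 16900·Cₑ = 116900·26.70
→ Cₑ = (116900·26.70 − 100000·0) / 16900 = 184.7 mg/L.

185 mg/L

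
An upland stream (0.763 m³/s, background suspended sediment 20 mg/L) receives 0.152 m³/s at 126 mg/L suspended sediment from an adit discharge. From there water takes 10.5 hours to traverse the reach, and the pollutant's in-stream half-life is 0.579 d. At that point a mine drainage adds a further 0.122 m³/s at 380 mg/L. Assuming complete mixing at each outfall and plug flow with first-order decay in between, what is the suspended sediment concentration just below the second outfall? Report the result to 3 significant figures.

64.4 mg/L

Conservation of mass: C = (0.7630·20.00 + 0.1520·126.0) / 0.9150 = 34.41/0.9150 = 37.61 mg/L; combined flow 0.9150 m³/s.
Half-life 0.579 d → k = ln 2 / 0.579 = 1.197 d⁻¹.
Applying C = C₀e^(−kt): 37.61 × 0.5923 = 22.28 mg/L.
At the second outfall, C = (0.9150·22.28 + 0.1220·380.0) / (0.9150 + 0.1220) = 64.36 mg/L.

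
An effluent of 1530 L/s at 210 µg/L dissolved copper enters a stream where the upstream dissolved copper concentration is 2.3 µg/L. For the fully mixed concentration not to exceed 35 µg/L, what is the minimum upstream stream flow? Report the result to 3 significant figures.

Set C_mix = 35: (Q·2.300 + 1530·210.0) / (Q + 1530) = 35
→ Q = 1530·(210.0 − 35)/(35 − 2.300) = 8188 L/s.

8190 L/s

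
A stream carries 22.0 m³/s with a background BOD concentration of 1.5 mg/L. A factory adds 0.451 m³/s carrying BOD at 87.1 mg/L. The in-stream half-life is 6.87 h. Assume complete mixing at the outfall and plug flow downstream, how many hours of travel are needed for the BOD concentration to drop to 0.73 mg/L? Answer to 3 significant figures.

Flow-weighted average: C = (22.00·1.500 + 0.4510·87.10) / 22.45 = 72.28/22.45 = 3.220 mg/L.
Half-life 6.87 h → k = ln 2 / 6.87 = 0.1009 h⁻¹ = 2.421 d⁻¹.
3.220·exp(−k·t) = 0.73 → t = ln(3.220/0.73)/k = 52950 s = 14.71 h.

14.7 h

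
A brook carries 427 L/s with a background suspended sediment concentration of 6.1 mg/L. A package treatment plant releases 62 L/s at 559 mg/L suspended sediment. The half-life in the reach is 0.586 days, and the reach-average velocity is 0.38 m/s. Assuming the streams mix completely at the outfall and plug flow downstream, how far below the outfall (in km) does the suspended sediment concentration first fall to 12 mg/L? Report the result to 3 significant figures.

After mixing, C = (427.0·6.100 + 62.00·559.0) / 489.0 = 37260/489.0 = 76.20 mg/L.
Half-life 0.586 d → k = ln 2 / 0.586 = 1.183 d⁻¹.
Set 76.20·exp(−k·t) = 12 → t = ln(76.20/12)/k = 135000 s = 37.51 h.
Distance = v·t = 0.38·135000 = 51310 m = 51.31 km.

51.3 km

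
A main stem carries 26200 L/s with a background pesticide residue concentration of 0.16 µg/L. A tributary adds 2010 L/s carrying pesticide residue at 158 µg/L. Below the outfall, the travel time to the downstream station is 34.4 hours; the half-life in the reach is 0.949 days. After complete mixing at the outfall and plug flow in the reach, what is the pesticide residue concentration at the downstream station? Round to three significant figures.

After mixing, C = (26200·0.1600 + 2010·158.0) / 28210 = 321800/28210 = 11.41 µg/L.
Half-life 0.949 d → k = ln 2 / 0.949 = 0.7304 d⁻¹.
Applying C = C₀e^(−kt): 11.41 × 0.3510 = 4.004 µg/L.

4.00 µg/L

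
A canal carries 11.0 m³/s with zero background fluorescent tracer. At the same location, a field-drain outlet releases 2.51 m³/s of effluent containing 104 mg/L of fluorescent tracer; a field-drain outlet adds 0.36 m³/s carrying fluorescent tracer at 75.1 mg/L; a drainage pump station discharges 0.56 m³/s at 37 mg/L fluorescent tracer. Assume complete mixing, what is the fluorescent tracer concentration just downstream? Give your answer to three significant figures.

21.4 mg/L

Mixed concentration C = ΣQC/ΣQ = (11.00·0 + 2.510·104.0 + 0.3600·75.10 + 0.5600·37.00) / 14.43 = 308.8/14.43 = 21.40 mg/L.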